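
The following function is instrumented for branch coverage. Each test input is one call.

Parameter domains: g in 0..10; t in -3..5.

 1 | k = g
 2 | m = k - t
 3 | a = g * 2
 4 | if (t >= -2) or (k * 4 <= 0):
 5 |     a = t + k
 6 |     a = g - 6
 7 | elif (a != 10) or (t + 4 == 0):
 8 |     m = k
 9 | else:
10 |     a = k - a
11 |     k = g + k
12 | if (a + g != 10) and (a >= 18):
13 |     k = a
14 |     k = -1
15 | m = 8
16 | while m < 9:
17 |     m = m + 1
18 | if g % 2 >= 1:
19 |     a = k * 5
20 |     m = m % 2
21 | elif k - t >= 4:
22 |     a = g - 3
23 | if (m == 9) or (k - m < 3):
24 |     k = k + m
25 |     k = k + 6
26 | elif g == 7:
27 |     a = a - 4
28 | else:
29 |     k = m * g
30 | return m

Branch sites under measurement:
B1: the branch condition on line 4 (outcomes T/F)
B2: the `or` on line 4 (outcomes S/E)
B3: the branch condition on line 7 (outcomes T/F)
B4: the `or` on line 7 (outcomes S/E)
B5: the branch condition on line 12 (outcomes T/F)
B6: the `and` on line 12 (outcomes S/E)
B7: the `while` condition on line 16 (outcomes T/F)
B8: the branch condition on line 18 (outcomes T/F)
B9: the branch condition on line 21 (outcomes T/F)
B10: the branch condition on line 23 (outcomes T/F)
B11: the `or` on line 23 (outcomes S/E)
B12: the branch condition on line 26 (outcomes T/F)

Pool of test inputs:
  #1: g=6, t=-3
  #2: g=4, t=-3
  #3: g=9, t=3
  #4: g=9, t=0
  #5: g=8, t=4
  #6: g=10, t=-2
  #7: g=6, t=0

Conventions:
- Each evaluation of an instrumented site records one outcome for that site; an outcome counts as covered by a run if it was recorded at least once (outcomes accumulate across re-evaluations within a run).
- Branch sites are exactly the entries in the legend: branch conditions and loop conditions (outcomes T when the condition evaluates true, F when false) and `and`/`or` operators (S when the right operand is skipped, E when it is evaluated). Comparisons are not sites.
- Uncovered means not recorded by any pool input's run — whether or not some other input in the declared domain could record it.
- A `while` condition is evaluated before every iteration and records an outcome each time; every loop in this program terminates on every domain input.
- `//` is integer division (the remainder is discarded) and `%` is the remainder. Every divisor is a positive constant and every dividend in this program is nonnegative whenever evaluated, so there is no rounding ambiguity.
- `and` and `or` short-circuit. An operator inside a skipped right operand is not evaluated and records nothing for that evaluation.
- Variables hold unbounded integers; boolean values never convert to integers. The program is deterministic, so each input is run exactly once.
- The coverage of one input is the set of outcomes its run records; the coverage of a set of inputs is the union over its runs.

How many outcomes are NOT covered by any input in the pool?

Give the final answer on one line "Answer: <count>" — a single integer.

test 1 (g=6, t=-3) fires B2->E, B1->F, B4->S, B3->T, B6->E, B5->F, B7->T, B7->F, B8->F, B9->T, B11->S, B10->T; hits B1=F, B2=E, B3=T, B4=S, B5=F, B6=E, B7=T, B7=F, B8=F, B9=T, B10=T, B11=S
test 2 (g=4, t=-3) fires B2->E, B1->F, B4->S, B3->T, B6->E, B5->F, B7->T, B7->F, B8->F, B9->T, B11->S, B10->T; hits B1=F, B2=E, B3=T, B4=S, B5=F, B6=E, B7=T, B7=F, B8=F, B9=T, B10=T, B11=S
test 3 (g=9, t=3) fires B2->S, B1->T, B6->E, B5->F, B7->T, B7->F, B8->T, B11->E, B10->F, B12->F; hits B1=T, B2=S, B5=F, B6=E, B7=T, B7=F, B8=T, B10=F, B11=E, B12=F
test 4 (g=9, t=0) fires B2->S, B1->T, B6->E, B5->F, B7->T, B7->F, B8->T, B11->E, B10->F, B12->F; hits B1=T, B2=S, B5=F, B6=E, B7=T, B7=F, B8=T, B10=F, B11=E, B12=F
test 5 (g=8, t=4) fires B2->S, B1->T, B6->S, B5->F, B7->T, B7->F, B8->F, B9->T, B11->S, B10->T; hits B1=T, B2=S, B5=F, B6=S, B7=T, B7=F, B8=F, B9=T, B10=T, B11=S
test 6 (g=10, t=-2) fires B2->S, B1->T, B6->E, B5->F, B7->T, B7->F, B8->F, B9->T, B11->S, B10->T; hits B1=T, B2=S, B5=F, B6=E, B7=T, B7=F, B8=F, B9=T, B10=T, B11=S
test 7 (g=6, t=0) fires B2->S, B1->T, B6->E, B5->F, B7->T, B7->F, B8->F, B9->T, B11->S, B10->T; hits B1=T, B2=S, B5=F, B6=E, B7=T, B7=F, B8=F, B9=T, B10=T, B11=S
union over the pool: B1=T, B1=F, B2=S, B2=E, B3=T, B4=S, B5=F, B6=S, B6=E, B7=T, B7=F, B8=T, B8=F, B9=T, B10=T, B10=F, B11=S, B11=E, B12=F
uncovered (5 of 24): B3=F, B4=E, B5=T, B9=F, B12=T

Answer: 5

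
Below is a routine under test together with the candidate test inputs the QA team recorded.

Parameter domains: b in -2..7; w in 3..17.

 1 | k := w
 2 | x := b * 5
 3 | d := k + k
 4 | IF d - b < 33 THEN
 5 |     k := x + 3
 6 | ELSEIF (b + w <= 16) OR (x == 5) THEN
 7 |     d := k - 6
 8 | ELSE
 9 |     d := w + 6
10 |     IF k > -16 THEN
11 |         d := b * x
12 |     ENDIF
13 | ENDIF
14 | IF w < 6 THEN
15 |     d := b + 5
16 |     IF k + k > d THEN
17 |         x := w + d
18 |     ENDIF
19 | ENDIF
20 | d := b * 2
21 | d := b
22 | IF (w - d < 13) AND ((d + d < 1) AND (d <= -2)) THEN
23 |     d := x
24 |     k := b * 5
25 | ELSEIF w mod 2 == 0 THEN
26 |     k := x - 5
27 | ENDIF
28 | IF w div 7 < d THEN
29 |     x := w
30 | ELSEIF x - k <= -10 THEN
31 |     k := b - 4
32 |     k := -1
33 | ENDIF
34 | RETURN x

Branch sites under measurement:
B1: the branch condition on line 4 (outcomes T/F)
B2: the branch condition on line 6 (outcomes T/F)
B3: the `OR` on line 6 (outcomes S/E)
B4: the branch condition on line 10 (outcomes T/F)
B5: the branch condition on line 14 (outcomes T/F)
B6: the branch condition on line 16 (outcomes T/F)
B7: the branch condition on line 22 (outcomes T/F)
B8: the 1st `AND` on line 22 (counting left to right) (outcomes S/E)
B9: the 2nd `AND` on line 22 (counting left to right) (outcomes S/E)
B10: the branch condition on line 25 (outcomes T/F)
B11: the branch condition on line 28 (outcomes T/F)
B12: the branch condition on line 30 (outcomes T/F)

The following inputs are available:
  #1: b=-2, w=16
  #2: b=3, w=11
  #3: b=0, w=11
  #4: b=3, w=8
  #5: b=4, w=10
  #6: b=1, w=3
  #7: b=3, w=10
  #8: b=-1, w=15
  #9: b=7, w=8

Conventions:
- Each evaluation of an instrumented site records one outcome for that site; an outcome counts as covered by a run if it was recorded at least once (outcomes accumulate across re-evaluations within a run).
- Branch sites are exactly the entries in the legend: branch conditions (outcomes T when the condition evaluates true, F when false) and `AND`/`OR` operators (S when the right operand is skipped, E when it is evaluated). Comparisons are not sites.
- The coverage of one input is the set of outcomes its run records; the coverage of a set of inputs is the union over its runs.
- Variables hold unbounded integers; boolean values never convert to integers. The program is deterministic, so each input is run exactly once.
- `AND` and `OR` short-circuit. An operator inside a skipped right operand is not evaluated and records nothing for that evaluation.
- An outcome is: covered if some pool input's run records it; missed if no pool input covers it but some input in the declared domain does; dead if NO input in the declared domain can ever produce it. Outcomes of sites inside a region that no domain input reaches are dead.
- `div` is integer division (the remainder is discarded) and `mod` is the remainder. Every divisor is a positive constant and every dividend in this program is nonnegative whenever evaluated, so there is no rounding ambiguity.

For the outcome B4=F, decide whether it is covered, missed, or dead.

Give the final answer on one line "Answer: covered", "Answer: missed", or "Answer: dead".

no pool input records B4=F
checking all 150 inputs in the declared domain: B4=F is never recorded -> dead

Answer: dead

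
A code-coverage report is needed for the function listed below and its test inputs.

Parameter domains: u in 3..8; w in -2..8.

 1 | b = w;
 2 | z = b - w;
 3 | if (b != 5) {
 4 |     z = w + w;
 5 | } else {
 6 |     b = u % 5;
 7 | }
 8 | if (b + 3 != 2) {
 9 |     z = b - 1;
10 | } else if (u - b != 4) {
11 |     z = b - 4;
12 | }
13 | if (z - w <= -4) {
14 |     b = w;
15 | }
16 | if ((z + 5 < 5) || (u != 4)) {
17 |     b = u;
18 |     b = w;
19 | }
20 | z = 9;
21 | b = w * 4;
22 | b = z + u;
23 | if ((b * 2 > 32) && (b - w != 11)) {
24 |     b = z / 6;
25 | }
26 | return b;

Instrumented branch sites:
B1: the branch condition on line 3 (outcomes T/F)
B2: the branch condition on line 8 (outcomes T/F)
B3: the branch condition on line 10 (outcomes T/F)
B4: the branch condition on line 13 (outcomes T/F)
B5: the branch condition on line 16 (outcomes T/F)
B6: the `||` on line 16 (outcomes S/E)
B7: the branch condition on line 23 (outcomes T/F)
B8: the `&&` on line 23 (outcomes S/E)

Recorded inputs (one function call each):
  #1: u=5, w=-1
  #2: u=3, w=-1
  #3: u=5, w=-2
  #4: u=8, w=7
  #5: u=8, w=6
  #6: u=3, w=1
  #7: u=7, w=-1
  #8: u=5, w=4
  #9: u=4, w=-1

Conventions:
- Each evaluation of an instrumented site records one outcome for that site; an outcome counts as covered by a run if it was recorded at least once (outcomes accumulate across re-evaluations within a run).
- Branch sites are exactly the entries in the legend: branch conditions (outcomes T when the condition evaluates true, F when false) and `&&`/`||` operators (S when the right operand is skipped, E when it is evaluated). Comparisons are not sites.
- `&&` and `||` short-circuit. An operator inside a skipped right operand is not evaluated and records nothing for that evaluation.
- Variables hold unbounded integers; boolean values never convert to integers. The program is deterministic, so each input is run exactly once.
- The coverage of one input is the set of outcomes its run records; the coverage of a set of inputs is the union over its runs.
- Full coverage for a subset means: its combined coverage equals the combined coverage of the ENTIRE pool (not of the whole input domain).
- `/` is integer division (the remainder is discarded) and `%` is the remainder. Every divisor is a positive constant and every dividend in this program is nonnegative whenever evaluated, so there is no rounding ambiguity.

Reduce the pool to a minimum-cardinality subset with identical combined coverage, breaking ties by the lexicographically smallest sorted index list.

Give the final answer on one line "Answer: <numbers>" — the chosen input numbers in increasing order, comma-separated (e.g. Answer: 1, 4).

input #1, u=5, w=-1: events B1->T, B2->F, B3->T, B4->T, B6->S, B5->T, B8->S, B7->F; outcomes B1=T, B2=F, B3=T, B4=T, B5=T, B6=S, B7=F, B8=S
input #2, u=3, w=-1: events B1->T, B2->F, B3->F, B4->F, B6->S, B5->T, B8->S, B7->F; outcomes B1=T, B2=F, B3=F, B4=F, B5=T, B6=S, B7=F, B8=S
input #3, u=5, w=-2: events B1->T, B2->T, B4->F, B6->S, B5->T, B8->S, B7->F; outcomes B1=T, B2=T, B4=F, B5=T, B6=S, B7=F, B8=S
input #4, u=8, w=7: events B1->T, B2->T, B4->F, B6->E, B5->T, B8->E, B7->T; outcomes B1=T, B2=T, B4=F, B5=T, B6=E, B7=T, B8=E
input #5, u=8, w=6: events B1->T, B2->T, B4->F, B6->E, B5->T, B8->E, B7->F; outcomes B1=T, B2=T, B4=F, B5=T, B6=E, B7=F, B8=E
input #6, u=3, w=1: events B1->T, B2->T, B4->F, B6->E, B5->T, B8->S, B7->F; outcomes B1=T, B2=T, B4=F, B5=T, B6=E, B7=F, B8=S
input #7, u=7, w=-1: events B1->T, B2->F, B3->T, B4->T, B6->S, B5->T, B8->S, B7->F; outcomes B1=T, B2=F, B3=T, B4=T, B5=T, B6=S, B7=F, B8=S
input #8, u=5, w=4: events B1->T, B2->T, B4->F, B6->E, B5->T, B8->S, B7->F; outcomes B1=T, B2=T, B4=F, B5=T, B6=E, B7=F, B8=S
input #9, u=4, w=-1: events B1->T, B2->F, B3->T, B4->T, B6->S, B5->T, B8->S, B7->F; outcomes B1=T, B2=F, B3=T, B4=T, B5=T, B6=S, B7=F, B8=S
pool-wide coverage (14 outcomes): B1=T, B2=T, B2=F, B3=T, B3=F, B4=T, B4=F, B5=T, B6=S, B6=E, B7=T, B7=F, B8=S, B8=E
checked all size-1 subsets: none covers 14 outcomes (max 8/14)
checked all size-2 subsets: none covers 14 outcomes (max 13/14)
size 3: inputs {1, 2, 4} cover all 14 outcomes, and no lexicographically smaller subset of this size does

Answer: 1, 2, 4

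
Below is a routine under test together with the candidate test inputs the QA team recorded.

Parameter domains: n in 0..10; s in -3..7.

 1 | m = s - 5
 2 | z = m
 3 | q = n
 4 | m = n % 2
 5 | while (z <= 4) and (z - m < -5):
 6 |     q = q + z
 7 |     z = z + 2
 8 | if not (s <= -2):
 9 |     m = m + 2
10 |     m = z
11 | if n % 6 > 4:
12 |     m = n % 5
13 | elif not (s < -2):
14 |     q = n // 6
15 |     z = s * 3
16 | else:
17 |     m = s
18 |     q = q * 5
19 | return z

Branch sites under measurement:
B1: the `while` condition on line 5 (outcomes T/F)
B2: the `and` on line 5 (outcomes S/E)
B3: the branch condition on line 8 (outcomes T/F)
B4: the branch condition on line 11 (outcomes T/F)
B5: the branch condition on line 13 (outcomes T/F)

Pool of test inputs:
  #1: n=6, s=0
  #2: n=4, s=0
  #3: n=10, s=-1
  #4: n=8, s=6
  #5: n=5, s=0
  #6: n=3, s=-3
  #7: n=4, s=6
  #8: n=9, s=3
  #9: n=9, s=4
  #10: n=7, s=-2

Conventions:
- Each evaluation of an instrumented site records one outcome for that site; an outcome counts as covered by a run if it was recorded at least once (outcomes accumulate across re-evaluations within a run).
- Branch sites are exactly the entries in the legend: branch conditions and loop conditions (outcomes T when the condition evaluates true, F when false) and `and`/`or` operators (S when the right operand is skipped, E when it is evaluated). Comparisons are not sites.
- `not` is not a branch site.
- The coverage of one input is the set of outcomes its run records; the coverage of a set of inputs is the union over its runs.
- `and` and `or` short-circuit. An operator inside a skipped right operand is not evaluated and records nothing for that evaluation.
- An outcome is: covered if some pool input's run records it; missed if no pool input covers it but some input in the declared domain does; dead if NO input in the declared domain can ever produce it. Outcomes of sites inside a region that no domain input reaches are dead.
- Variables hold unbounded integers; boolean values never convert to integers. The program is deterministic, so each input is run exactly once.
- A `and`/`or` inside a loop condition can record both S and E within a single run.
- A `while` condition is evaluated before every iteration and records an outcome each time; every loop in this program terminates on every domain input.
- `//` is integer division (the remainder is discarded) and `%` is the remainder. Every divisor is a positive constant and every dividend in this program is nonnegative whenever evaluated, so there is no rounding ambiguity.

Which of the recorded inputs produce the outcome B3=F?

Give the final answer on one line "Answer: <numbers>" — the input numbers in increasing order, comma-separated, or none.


input #1 (n=6, s=0): misses B3=F
input #2 (n=4, s=0): misses B3=F
input #3 (n=10, s=-1): misses B3=F
input #4 (n=8, s=6): misses B3=F
input #5 (n=5, s=0): misses B3=F
input #6 (n=3, s=-3): covers B3=F
input #7 (n=4, s=6): misses B3=F
input #8 (n=9, s=3): misses B3=F
input #9 (n=9, s=4): misses B3=F
input #10 (n=7, s=-2): covers B3=F
Answer: 6, 10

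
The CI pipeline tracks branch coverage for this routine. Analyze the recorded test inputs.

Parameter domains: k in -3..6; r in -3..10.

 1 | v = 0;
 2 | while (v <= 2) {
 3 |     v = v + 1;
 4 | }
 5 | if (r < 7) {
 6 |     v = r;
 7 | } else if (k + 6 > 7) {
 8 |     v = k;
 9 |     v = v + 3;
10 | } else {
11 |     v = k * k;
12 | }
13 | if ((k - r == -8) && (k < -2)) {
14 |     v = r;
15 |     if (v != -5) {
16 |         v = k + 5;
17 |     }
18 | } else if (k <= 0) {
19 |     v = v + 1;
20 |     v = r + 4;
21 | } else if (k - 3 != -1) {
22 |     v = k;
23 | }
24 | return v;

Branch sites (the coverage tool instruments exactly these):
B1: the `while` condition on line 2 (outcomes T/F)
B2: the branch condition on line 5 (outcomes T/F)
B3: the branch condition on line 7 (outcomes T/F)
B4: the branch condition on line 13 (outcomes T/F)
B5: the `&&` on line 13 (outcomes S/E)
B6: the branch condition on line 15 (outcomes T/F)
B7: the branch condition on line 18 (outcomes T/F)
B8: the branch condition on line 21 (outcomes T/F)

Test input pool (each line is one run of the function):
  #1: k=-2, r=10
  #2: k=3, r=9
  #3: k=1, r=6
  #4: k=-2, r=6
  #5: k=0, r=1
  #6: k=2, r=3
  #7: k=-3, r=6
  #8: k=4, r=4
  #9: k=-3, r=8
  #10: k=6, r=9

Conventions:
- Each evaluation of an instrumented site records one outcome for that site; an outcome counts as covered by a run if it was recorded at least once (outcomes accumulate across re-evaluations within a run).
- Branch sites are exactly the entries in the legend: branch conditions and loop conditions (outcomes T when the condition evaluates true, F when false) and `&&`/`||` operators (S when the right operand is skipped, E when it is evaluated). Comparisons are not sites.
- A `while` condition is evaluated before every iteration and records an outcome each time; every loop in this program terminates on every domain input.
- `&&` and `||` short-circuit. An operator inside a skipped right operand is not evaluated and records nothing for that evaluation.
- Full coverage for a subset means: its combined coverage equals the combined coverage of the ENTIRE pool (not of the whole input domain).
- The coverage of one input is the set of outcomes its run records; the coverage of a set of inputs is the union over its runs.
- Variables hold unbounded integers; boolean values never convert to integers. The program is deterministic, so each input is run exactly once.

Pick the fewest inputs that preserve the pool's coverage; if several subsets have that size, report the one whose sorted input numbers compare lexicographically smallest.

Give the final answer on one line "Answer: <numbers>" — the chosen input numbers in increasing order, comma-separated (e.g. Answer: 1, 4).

input #1 (k=-2, r=10): events B1->T, B1->T, B1->T, B1->F, B2->F, B3->F, B5->S, B4->F, B7->T; covers B1=T, B1=F, B2=F, B3=F, B4=F, B5=S, B7=T
input #2 (k=3, r=9): events B1->T, B1->T, B1->T, B1->F, B2->F, B3->T, B5->S, B4->F, B7->F, B8->T; covers B1=T, B1=F, B2=F, B3=T, B4=F, B5=S, B7=F, B8=T
input #3 (k=1, r=6): events B1->T, B1->T, B1->T, B1->F, B2->T, B5->S, B4->F, B7->F, B8->T; covers B1=T, B1=F, B2=T, B4=F, B5=S, B7=F, B8=T
input #4 (k=-2, r=6): events B1->T, B1->T, B1->T, B1->F, B2->T, B5->E, B4->F, B7->T; covers B1=T, B1=F, B2=T, B4=F, B5=E, B7=T
input #5 (k=0, r=1): events B1->T, B1->T, B1->T, B1->F, B2->T, B5->S, B4->F, B7->T; covers B1=T, B1=F, B2=T, B4=F, B5=S, B7=T
input #6 (k=2, r=3): events B1->T, B1->T, B1->T, B1->F, B2->T, B5->S, B4->F, B7->F, B8->F; covers B1=T, B1=F, B2=T, B4=F, B5=S, B7=F, B8=F
input #7 (k=-3, r=6): events B1->T, B1->T, B1->T, B1->F, B2->T, B5->S, B4->F, B7->T; covers B1=T, B1=F, B2=T, B4=F, B5=S, B7=T
input #8 (k=4, r=4): events B1->T, B1->T, B1->T, B1->F, B2->T, B5->S, B4->F, B7->F, B8->T; covers B1=T, B1=F, B2=T, B4=F, B5=S, B7=F, B8=T
input #9 (k=-3, r=8): events B1->T, B1->T, B1->T, B1->F, B2->F, B3->F, B5->S, B4->F, B7->T; covers B1=T, B1=F, B2=F, B3=F, B4=F, B5=S, B7=T
input #10 (k=6, r=9): events B1->T, B1->T, B1->T, B1->F, B2->F, B3->T, B5->S, B4->F, B7->F, B8->T; covers B1=T, B1=F, B2=F, B3=T, B4=F, B5=S, B7=F, B8=T
the full pool covers 13 outcomes: B1=T, B1=F, B2=T, B2=F, B3=T, B3=F, B4=F, B5=S, B5=E, B7=T, B7=F, B8=T, B8=F
checked all size-1 subsets: none covers 13 outcomes (max 8/13)
checked all size-2 subsets: none covers 13 outcomes (max 11/13)
checked all size-3 subsets: none covers 13 outcomes (max 12/13)
at size 4, {1, 2, 4, 6} reaches all 13 outcomes; every lexicographically earlier size-4 subset fails

Answer: 1, 2, 4, 6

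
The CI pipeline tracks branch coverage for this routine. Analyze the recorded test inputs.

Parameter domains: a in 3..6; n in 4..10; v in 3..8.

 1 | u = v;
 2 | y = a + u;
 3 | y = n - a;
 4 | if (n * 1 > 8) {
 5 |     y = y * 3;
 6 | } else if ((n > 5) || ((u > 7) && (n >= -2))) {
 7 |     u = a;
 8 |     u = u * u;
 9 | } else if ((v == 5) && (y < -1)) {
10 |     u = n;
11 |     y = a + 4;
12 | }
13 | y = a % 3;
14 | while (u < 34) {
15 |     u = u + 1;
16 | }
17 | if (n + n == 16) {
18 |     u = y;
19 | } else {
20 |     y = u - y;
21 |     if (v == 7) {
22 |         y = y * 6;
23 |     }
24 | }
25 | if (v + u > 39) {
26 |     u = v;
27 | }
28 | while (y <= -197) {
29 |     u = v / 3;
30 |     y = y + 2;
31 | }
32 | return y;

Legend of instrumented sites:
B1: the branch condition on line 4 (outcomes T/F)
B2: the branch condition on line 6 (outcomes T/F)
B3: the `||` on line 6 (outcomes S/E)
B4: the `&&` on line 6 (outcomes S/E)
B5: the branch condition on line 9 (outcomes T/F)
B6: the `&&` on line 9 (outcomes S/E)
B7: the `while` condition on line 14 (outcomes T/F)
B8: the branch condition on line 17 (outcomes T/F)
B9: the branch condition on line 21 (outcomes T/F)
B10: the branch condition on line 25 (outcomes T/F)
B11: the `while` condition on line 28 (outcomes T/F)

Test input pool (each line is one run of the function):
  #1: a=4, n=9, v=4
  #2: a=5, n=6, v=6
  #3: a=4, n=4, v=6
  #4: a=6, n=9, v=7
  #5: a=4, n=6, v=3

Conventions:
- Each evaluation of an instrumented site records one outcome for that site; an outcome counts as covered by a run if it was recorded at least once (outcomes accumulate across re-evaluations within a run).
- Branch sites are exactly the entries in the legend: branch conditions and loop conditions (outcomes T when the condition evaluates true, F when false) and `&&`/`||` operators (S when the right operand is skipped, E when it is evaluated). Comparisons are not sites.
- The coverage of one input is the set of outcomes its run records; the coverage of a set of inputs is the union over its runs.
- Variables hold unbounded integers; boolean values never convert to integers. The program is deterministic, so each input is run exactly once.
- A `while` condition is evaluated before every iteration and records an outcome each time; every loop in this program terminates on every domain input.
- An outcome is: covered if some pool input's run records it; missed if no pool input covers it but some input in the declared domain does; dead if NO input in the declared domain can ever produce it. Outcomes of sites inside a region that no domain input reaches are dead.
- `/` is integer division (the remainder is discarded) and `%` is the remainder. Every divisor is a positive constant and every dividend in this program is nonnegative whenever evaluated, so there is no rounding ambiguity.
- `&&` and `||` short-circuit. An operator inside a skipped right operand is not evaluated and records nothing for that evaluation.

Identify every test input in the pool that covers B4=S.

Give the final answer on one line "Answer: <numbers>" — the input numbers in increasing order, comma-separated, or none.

input #1 (a=4, n=9, v=4): does not produce B4=S
input #2 (a=5, n=6, v=6): does not produce B4=S
input #3 (a=4, n=4, v=6): produces B4=S
input #4 (a=6, n=9, v=7): does not produce B4=S
input #5 (a=4, n=6, v=3): does not produce B4=S

Answer: 3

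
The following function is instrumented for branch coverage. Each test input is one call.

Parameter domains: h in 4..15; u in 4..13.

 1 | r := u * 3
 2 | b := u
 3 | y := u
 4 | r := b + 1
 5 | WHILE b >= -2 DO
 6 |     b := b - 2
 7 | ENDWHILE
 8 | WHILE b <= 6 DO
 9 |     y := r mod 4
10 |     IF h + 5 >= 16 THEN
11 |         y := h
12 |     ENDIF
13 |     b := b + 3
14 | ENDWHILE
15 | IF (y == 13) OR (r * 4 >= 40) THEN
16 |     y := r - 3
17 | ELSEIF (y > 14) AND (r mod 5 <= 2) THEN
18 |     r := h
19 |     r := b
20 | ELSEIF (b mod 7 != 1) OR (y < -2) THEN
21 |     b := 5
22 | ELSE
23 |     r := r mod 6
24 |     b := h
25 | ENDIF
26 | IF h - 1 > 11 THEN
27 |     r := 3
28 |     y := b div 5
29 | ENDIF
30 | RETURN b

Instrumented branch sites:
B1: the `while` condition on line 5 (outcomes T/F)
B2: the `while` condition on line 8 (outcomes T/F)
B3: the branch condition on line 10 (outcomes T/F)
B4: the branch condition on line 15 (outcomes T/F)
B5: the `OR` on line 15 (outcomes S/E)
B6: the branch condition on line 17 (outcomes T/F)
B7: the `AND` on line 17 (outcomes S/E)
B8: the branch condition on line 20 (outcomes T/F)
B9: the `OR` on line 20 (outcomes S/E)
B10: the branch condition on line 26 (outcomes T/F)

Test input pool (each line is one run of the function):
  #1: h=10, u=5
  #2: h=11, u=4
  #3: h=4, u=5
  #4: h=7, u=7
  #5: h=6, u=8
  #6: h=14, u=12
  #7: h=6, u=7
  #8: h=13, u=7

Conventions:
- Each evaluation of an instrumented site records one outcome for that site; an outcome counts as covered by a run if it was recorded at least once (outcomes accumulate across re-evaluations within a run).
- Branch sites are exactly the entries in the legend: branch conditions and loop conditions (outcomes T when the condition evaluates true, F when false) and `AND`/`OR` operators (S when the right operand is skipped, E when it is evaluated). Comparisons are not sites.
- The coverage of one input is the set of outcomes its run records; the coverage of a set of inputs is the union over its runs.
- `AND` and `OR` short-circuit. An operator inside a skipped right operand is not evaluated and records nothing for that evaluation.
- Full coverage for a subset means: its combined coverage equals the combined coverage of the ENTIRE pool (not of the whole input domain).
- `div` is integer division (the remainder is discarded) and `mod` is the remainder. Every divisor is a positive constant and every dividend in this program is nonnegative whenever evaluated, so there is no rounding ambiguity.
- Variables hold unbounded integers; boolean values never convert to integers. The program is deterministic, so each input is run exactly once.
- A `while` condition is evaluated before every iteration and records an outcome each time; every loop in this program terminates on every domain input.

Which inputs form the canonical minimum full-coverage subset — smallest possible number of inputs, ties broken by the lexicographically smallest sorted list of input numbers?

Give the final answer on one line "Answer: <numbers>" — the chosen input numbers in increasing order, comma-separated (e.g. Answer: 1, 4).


run #1 (h=10, u=5) runs B1->T, B1->T, B1->T, B1->T, B1->F, B2->T, B3->F, B2->T, B3->F, B2->T, B3->F, B2->T, B3->F, B2->F, ...; records B1=T, B1=F, B2=T, B2=F, B3=F, B4=F, B5=E, B6=F, B7=S, B8=T, B9=S, B10=F
run #2 (h=11, u=4) runs B1->T, B1->T, B1->T, B1->T, B1->F, B2->T, B3->T, B2->T, B3->T, B2->T, B3->T, B2->T, B3->T, B2->F, ...; records B1=T, B1=F, B2=T, B2=F, B3=T, B4=F, B5=E, B6=F, B7=S, B8=F, B9=E, B10=F
run #3 (h=4, u=5) runs B1->T, B1->T, B1->T, B1->T, B1->F, B2->T, B3->F, B2->T, B3->F, B2->T, B3->F, B2->T, B3->F, B2->F, ...; records B1=T, B1=F, B2=T, B2=F, B3=F, B4=F, B5=E, B6=F, B7=S, B8=T, B9=S, B10=F
run #4 (h=7, u=7) runs B1->T, B1->T, B1->T, B1->T, B1->T, B1->F, B2->T, B3->F, B2->T, B3->F, B2->T, B3->F, B2->T, B3->F, ...; records B1=T, B1=F, B2=T, B2=F, B3=F, B4=F, B5=E, B6=F, B7=S, B8=T, B9=S, B10=F
run #5 (h=6, u=8) runs B1->T, B1->T, B1->T, B1->T, B1->T, B1->T, B1->F, B2->T, B3->F, B2->T, B3->F, B2->T, B3->F, B2->T, ...; records B1=T, B1=F, B2=T, B2=F, B3=F, B4=F, B5=E, B6=F, B7=S, B8=F, B9=E, B10=F
run #6 (h=14, u=12) runs B1->T, B1->T, B1->T, B1->T, B1->T, B1->T, B1->T, B1->T, B1->F, B2->T, B3->T, B2->T, B3->T, B2->T, ...; records B1=T, B1=F, B2=T, B2=F, B3=T, B4=T, B5=E, B10=T
run #7 (h=6, u=7) runs B1->T, B1->T, B1->T, B1->T, B1->T, B1->F, B2->T, B3->F, B2->T, B3->F, B2->T, B3->F, B2->T, B3->F, ...; records B1=T, B1=F, B2=T, B2=F, B3=F, B4=F, B5=E, B6=F, B7=S, B8=T, B9=S, B10=F
run #8 (h=13, u=7) runs B1->T, B1->T, B1->T, B1->T, B1->T, B1->F, B2->T, B3->T, B2->T, B3->T, B2->T, B3->T, B2->T, B3->T, ...; records B1=T, B1=F, B2=T, B2=F, B3=T, B4=T, B5=S, B10=T
together the pool reaches 18 outcomes: B1=T, B1=F, B2=T, B2=F, B3=T, B3=F, B4=T, B4=F, B5=S, B5=E, B6=F, B7=S, B8=T, B8=F, B9=S, B9=E, B10=T, B10=F
checked all size-1 subsets: none covers 18 outcomes (max 12/18)
checked all size-2 subsets: none covers 18 outcomes (max 16/18)
at size 3, {1, 2, 8} reaches all 18 outcomes; every lexicographically earlier size-3 subset fails
Answer: 1, 2, 8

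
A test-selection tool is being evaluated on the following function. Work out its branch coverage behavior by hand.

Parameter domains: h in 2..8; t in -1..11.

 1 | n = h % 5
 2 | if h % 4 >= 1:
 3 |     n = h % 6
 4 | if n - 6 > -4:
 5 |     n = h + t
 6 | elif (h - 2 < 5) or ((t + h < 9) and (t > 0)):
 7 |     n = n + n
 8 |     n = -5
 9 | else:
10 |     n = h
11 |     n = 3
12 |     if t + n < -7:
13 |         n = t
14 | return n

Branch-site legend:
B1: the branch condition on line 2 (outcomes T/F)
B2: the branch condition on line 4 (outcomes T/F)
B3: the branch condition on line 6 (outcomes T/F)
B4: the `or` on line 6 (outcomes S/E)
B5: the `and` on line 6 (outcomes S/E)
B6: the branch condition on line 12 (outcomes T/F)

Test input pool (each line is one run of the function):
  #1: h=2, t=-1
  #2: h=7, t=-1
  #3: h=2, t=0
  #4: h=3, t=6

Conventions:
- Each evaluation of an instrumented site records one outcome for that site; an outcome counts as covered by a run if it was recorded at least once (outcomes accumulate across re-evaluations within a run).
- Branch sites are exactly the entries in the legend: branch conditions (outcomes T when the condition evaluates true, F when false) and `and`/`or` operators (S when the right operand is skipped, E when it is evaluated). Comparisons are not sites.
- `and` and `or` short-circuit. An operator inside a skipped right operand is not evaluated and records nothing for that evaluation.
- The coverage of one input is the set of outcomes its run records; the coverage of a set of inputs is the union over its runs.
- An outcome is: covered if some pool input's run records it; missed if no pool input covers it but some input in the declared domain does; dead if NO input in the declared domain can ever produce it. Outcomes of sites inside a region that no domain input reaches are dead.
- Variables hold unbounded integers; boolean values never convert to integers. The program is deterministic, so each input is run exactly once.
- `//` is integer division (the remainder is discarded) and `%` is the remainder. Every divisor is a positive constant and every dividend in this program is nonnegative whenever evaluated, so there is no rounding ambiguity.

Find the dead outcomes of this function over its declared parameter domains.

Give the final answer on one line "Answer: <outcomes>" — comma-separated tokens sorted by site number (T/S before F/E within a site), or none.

exhaustive pass over the 91-input domain:
  B6=T: zero occurrences over every domain input -> dead
  reachable outcomes have witnesses, e.g. B1=T (e.g. h=2, t=-1), B1=F (e.g. h=4, t=-1), B2=T (e.g. h=3, t=-1), B2=F (e.g. h=2, t=-1)

Answer: B6=T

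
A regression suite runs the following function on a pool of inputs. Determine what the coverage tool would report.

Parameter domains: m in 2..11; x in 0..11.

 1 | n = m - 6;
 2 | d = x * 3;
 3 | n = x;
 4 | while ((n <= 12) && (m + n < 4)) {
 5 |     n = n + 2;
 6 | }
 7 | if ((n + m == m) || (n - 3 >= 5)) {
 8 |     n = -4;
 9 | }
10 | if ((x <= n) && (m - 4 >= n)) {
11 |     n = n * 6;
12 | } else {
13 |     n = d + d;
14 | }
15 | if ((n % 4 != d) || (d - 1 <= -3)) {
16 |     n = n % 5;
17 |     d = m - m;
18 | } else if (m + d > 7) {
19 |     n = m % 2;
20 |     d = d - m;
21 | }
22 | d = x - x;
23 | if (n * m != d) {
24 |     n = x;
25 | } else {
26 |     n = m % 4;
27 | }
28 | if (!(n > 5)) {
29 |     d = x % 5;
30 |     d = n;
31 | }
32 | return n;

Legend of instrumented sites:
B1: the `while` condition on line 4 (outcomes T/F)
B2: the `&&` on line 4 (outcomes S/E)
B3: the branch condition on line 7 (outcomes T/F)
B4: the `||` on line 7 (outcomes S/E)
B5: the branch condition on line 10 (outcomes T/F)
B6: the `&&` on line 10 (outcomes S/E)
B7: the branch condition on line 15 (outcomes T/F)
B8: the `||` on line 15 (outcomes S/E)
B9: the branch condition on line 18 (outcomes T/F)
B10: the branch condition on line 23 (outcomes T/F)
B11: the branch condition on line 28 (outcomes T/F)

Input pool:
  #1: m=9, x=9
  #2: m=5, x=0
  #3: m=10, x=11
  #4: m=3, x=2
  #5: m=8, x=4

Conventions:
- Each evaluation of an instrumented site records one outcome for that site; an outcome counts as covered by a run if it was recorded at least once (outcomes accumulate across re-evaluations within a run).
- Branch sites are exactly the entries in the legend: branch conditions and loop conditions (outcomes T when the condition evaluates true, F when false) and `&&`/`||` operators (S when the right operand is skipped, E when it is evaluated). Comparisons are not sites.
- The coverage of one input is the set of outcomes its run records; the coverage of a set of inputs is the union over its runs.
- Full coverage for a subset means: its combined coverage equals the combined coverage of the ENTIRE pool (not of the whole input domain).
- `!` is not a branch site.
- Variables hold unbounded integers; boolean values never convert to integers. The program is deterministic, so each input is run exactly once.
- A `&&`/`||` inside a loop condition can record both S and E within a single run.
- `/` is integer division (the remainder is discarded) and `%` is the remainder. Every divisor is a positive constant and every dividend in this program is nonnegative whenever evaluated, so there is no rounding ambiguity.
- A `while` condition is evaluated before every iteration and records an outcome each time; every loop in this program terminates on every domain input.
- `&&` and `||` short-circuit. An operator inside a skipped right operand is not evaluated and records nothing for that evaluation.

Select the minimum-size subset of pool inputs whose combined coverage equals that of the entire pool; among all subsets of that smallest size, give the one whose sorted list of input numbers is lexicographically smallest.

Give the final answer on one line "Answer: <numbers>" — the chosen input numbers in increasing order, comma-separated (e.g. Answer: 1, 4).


input #1 (m=9, x=9): covers B1=F, B2=E, B3=T, B4=E, B5=F, B6=S, B7=T, B8=S, B10=T, B11=F
input #2 (m=5, x=0): covers B1=F, B2=E, B3=T, B4=S, B5=F, B6=S, B7=F, B8=E, B9=F, B10=F, B11=T
input #3 (m=10, x=11): covers B1=F, B2=E, B3=T, B4=E, B5=F, B6=S, B7=T, B8=S, B10=T, B11=F
input #4 (m=3, x=2): covers B1=F, B2=E, B3=F, B4=E, B5=F, B6=E, B7=T, B8=S, B10=T, B11=T
input #5 (m=8, x=4): covers B1=F, B2=E, B3=F, B4=E, B5=T, B6=E, B7=T, B8=S, B10=T, B11=T
pool-wide coverage (19 outcomes): B1=F, B2=E, B3=T, B3=F, B4=S, B4=E, B5=T, B5=F, B6=S, B6=E, B7=T, B7=F, B8=S, B8=E, B9=F, B10=T, B10=F, B11=T, B11=F
size 1 is not enough: best union over all size-1 subsets is 11/19
size 2 is not enough: best union over all size-2 subsets is 18/19
the canonical winner is {1, 2, 5}: size 3, full 19-outcome coverage, earliest index list among size-3 covers
Answer: 1, 2, 5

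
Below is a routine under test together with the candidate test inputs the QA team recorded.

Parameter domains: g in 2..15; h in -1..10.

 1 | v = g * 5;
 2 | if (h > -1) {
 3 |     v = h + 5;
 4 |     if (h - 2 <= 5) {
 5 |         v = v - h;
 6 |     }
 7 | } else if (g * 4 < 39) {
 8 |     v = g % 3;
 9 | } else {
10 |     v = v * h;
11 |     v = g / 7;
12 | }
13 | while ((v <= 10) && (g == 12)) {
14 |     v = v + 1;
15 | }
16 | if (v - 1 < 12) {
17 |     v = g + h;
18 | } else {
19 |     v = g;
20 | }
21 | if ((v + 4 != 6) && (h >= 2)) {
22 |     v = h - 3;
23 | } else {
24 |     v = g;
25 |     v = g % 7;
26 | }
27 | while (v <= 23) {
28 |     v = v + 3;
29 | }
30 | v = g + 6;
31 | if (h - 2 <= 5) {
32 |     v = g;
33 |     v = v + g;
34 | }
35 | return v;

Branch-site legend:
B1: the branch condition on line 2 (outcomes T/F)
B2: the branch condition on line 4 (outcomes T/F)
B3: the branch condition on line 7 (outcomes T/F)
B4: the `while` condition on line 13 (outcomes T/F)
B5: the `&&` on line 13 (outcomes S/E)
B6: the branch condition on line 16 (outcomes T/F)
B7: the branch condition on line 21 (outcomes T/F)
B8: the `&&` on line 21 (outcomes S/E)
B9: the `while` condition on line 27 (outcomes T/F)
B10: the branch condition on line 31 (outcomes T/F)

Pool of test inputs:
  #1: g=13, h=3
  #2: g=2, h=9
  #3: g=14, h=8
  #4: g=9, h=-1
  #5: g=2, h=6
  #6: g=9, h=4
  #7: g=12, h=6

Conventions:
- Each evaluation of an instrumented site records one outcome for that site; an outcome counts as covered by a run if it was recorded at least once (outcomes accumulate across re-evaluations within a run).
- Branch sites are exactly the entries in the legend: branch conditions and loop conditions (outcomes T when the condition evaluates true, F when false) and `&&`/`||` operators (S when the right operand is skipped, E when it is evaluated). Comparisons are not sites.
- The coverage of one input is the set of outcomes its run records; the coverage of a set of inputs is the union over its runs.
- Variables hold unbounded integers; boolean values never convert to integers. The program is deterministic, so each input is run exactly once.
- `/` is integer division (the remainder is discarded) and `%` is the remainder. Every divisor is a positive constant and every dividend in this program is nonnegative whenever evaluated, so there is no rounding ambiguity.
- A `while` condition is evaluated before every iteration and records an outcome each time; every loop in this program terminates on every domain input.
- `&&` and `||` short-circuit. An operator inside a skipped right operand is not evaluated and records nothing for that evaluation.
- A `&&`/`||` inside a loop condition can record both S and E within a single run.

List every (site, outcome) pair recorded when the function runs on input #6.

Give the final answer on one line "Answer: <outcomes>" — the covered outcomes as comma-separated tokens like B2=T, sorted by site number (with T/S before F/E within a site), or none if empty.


Tracing the run of input #6 (g=9, h=4):
  B1->T, B2->T, B5->E, B4->F, B6->T, B8->E, B7->T, B9->T, B9->T, B9->T
  B9->T, B9->T, B9->T, B9->T, B9->T, B9->F, B10->T
as a set, this run covers: B1=T, B2=T, B4=F, B5=E, B6=T, B7=T, B8=E, B9=T, B9=F, B10=T
Answer: B1=T, B2=T, B4=F, B5=E, B6=T, B7=T, B8=E, B9=T, B9=F, B10=T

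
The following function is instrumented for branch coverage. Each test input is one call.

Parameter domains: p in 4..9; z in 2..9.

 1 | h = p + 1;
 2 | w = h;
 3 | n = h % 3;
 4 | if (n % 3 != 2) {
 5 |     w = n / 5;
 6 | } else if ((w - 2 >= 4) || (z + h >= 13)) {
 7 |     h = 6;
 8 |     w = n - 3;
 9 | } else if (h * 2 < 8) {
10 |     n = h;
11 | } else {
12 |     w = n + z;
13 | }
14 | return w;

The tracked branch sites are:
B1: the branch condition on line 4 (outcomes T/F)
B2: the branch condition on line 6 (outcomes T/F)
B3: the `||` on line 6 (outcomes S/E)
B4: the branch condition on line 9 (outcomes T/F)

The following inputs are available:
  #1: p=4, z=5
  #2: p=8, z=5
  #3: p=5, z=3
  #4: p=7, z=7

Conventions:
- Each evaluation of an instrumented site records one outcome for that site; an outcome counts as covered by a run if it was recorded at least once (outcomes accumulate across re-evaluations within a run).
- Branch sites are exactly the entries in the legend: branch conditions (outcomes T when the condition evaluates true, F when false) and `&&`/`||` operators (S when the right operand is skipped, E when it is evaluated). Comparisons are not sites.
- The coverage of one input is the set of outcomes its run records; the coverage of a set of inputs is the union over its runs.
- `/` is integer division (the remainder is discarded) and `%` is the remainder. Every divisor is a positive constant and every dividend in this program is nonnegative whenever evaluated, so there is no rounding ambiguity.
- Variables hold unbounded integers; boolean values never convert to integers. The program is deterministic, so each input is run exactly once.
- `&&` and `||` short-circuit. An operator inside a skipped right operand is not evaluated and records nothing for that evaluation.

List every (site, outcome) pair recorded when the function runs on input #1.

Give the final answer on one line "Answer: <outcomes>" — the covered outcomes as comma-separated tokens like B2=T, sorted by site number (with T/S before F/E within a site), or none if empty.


Tracing the run of input #1 (p=4, z=5):
  B1->F, B3->E, B2->F, B4->F
collecting distinct outcomes: B1=F, B2=F, B3=E, B4=F
Answer: B1=F, B2=F, B3=E, B4=F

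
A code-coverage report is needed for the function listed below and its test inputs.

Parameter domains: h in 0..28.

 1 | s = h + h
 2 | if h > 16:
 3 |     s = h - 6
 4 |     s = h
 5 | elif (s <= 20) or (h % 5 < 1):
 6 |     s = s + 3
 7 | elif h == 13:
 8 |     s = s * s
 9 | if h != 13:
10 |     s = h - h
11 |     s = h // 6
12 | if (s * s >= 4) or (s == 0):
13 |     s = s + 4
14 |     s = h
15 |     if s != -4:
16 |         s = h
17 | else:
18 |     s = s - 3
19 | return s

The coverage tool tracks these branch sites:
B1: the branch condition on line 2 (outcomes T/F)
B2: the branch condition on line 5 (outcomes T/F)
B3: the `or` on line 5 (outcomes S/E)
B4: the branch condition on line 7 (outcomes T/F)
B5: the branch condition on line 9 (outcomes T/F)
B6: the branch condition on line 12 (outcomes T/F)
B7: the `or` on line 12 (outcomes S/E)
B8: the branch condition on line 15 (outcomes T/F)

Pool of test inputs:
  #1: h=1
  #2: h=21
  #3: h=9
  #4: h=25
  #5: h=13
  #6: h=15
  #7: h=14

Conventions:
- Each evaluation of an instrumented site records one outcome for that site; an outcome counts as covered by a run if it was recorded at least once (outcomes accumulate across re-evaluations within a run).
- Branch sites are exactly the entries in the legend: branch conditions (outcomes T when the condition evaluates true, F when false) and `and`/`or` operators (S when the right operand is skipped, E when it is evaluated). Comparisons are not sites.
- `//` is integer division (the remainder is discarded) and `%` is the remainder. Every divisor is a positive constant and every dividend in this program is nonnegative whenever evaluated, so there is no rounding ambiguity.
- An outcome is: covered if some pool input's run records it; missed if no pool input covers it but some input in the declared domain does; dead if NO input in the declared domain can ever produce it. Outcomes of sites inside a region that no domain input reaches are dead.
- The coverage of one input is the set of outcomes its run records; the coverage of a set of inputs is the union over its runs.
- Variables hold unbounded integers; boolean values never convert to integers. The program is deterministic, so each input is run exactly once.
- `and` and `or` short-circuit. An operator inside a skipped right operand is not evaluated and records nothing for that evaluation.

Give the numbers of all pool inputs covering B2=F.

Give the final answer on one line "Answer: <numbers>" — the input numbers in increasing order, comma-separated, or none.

input #1 (h=1): never hits B2=F
input #2 (h=21): never hits B2=F
input #3 (h=9): never hits B2=F
input #4 (h=25): never hits B2=F
input #5 (h=13): hits B2=F
input #6 (h=15): never hits B2=F
input #7 (h=14): hits B2=F

Answer: 5, 7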